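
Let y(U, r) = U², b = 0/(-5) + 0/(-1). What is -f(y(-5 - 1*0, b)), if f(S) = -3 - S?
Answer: 28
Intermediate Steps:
b = 0 (b = 0*(-⅕) + 0*(-1) = 0 + 0 = 0)
-f(y(-5 - 1*0, b)) = -(-3 - (-5 - 1*0)²) = -(-3 - (-5 + 0)²) = -(-3 - 1*(-5)²) = -(-3 - 1*25) = -(-3 - 25) = -1*(-28) = 28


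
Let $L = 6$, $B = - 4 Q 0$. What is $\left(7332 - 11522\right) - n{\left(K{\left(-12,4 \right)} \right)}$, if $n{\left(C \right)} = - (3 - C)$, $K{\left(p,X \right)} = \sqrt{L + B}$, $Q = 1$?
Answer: $-4187 - \sqrt{6} \approx -4189.5$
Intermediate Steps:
$B = 0$ ($B = \left(-4\right) 1 \cdot 0 = \left(-4\right) 0 = 0$)
$K{\left(p,X \right)} = \sqrt{6}$ ($K{\left(p,X \right)} = \sqrt{6 + 0} = \sqrt{6}$)
$n{\left(C \right)} = -3 + C$
$\left(7332 - 11522\right) - n{\left(K{\left(-12,4 \right)} \right)} = \left(7332 - 11522\right) - \left(-3 + \sqrt{6}\right) = \left(7332 - 11522\right) + \left(3 - \sqrt{6}\right) = -4190 + \left(3 - \sqrt{6}\right) = -4187 - \sqrt{6}$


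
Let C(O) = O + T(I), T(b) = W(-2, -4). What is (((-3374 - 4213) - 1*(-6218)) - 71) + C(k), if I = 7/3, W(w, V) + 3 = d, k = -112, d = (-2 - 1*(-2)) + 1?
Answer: -1554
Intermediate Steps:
d = 1 (d = (-2 + 2) + 1 = 0 + 1 = 1)
W(w, V) = -2 (W(w, V) = -3 + 1 = -2)
I = 7/3 (I = 7*(⅓) = 7/3 ≈ 2.3333)
T(b) = -2
C(O) = -2 + O (C(O) = O - 2 = -2 + O)
(((-3374 - 4213) - 1*(-6218)) - 71) + C(k) = (((-3374 - 4213) - 1*(-6218)) - 71) + (-2 - 112) = ((-7587 + 6218) - 71) - 114 = (-1369 - 71) - 114 = -1440 - 114 = -1554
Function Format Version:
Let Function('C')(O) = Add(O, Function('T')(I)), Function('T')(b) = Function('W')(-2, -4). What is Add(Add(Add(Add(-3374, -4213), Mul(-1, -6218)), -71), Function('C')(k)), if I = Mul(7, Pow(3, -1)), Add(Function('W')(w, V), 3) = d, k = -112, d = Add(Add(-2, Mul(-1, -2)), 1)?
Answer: -1554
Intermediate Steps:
d = 1 (d = Add(Add(-2, 2), 1) = Add(0, 1) = 1)
Function('W')(w, V) = -2 (Function('W')(w, V) = Add(-3, 1) = -2)
I = Rational(7, 3) (I = Mul(7, Rational(1, 3)) = Rational(7, 3) ≈ 2.3333)
Function('T')(b) = -2
Function('C')(O) = Add(-2, O) (Function('C')(O) = Add(O, -2) = Add(-2, O))
Add(Add(Add(Add(-3374, -4213), Mul(-1, -6218)), -71), Function('C')(k)) = Add(Add(Add(Add(-3374, -4213), Mul(-1, -6218)), -71), Add(-2, -112)) = Add(Add(Add(-7587, 6218), -71), -114) = Add(Add(-1369, -71), -114) = Add(-1440, -114) = -1554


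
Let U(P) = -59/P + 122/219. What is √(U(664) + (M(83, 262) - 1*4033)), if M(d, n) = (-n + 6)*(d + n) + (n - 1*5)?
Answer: I*√486858724566546/72708 ≈ 303.47*I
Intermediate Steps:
M(d, n) = -5 + n + (6 - n)*(d + n) (M(d, n) = (6 - n)*(d + n) + (n - 5) = (6 - n)*(d + n) + (-5 + n) = -5 + n + (6 - n)*(d + n))
U(P) = 122/219 - 59/P (U(P) = -59/P + 122*(1/219) = -59/P + 122/219 = 122/219 - 59/P)
√(U(664) + (M(83, 262) - 1*4033)) = √((122/219 - 59/664) + ((-5 - 1*262² + 6*83 + 7*262 - 1*83*262) - 1*4033)) = √((122/219 - 59*1/664) + ((-5 - 1*68644 + 498 + 1834 - 21746) - 4033)) = √((122/219 - 59/664) + ((-5 - 68644 + 498 + 1834 - 21746) - 4033)) = √(68087/145416 + (-88063 - 4033)) = √(68087/145416 - 92096) = √(-13392163849/145416) = I*√486858724566546/72708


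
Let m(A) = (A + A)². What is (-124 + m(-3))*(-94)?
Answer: 8272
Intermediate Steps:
m(A) = 4*A² (m(A) = (2*A)² = 4*A²)
(-124 + m(-3))*(-94) = (-124 + 4*(-3)²)*(-94) = (-124 + 4*9)*(-94) = (-124 + 36)*(-94) = -88*(-94) = 8272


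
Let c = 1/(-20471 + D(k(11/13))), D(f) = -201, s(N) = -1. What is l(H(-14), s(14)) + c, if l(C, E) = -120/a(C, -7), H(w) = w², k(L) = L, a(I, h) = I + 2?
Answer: -413473/682176 ≈ -0.60611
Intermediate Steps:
a(I, h) = 2 + I
c = -1/20672 (c = 1/(-20471 - 201) = 1/(-20672) = -1/20672 ≈ -4.8375e-5)
l(C, E) = -120/(2 + C)
l(H(-14), s(14)) + c = -120/(2 + (-14)²) - 1/20672 = -120/(2 + 196) - 1/20672 = -120/198 - 1/20672 = -120*1/198 - 1/20672 = -20/33 - 1/20672 = -413473/682176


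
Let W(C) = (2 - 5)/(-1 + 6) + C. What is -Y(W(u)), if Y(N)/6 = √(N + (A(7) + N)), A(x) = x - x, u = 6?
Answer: -18*√30/5 ≈ -19.718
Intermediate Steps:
A(x) = 0
W(C) = -⅗ + C (W(C) = -3/5 + C = -3*⅕ + C = -⅗ + C)
Y(N) = 6*√2*√N (Y(N) = 6*√(N + (0 + N)) = 6*√(N + N) = 6*√(2*N) = 6*(√2*√N) = 6*√2*√N)
-Y(W(u)) = -6*√2*√(-⅗ + 6) = -6*√2*√(27/5) = -6*√2*3*√15/5 = -18*√30/5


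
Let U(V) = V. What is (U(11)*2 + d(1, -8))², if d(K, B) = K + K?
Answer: 576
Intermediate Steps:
d(K, B) = 2*K
(U(11)*2 + d(1, -8))² = (11*2 + 2*1)² = (22 + 2)² = 24² = 576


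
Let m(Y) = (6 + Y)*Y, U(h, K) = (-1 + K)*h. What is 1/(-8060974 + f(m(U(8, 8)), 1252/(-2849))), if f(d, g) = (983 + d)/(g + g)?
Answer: -2504/20197371191 ≈ -1.2398e-7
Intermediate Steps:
U(h, K) = h*(-1 + K)
m(Y) = Y*(6 + Y)
f(d, g) = (983 + d)/(2*g) (f(d, g) = (983 + d)/((2*g)) = (983 + d)*(1/(2*g)) = (983 + d)/(2*g))
1/(-8060974 + f(m(U(8, 8)), 1252/(-2849))) = 1/(-8060974 + (983 + (8*(-1 + 8))*(6 + 8*(-1 + 8)))/(2*((1252/(-2849))))) = 1/(-8060974 + (983 + (8*7)*(6 + 8*7))/(2*((1252*(-1/2849))))) = 1/(-8060974 + (983 + 56*(6 + 56))/(2*(-1252/2849))) = 1/(-8060974 + (½)*(-2849/1252)*(983 + 56*62)) = 1/(-8060974 + (½)*(-2849/1252)*(983 + 3472)) = 1/(-8060974 + (½)*(-2849/1252)*4455) = 1/(-8060974 - 12692295/2504) = 1/(-20197371191/2504) = -2504/20197371191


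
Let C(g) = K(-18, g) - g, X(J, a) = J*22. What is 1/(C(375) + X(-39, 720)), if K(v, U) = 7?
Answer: -1/1226 ≈ -0.00081566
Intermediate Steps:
X(J, a) = 22*J
C(g) = 7 - g
1/(C(375) + X(-39, 720)) = 1/((7 - 1*375) + 22*(-39)) = 1/((7 - 375) - 858) = 1/(-368 - 858) = 1/(-1226) = -1/1226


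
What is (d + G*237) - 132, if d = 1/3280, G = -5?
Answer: -4319759/3280 ≈ -1317.0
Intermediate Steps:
d = 1/3280 ≈ 0.00030488
(d + G*237) - 132 = (1/3280 - 5*237) - 132 = (1/3280 - 1185) - 132 = -3886799/3280 - 132 = -4319759/3280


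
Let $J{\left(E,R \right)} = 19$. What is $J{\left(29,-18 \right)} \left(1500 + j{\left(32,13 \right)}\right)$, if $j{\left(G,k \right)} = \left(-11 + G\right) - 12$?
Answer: $28671$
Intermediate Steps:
$j{\left(G,k \right)} = -23 + G$
$J{\left(29,-18 \right)} \left(1500 + j{\left(32,13 \right)}\right) = 19 \left(1500 + \left(-23 + 32\right)\right) = 19 \left(1500 + 9\right) = 19 \cdot 1509 = 28671$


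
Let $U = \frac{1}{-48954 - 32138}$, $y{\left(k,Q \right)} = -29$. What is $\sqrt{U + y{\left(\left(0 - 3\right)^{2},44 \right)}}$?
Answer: $\frac{i \sqrt{47675385637}}{40546} \approx 5.3852 i$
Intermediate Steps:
$U = - \frac{1}{81092}$ ($U = \frac{1}{-81092} = - \frac{1}{81092} \approx -1.2332 \cdot 10^{-5}$)
$\sqrt{U + y{\left(\left(0 - 3\right)^{2},44 \right)}} = \sqrt{- \frac{1}{81092} - 29} = \sqrt{- \frac{2351669}{81092}} = \frac{i \sqrt{47675385637}}{40546}$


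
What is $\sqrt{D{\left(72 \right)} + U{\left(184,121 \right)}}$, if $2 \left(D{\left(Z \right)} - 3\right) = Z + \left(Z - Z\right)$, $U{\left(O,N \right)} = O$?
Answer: $\sqrt{223} \approx 14.933$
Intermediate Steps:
$D{\left(Z \right)} = 3 + \frac{Z}{2}$ ($D{\left(Z \right)} = 3 + \frac{Z + \left(Z - Z\right)}{2} = 3 + \frac{Z + 0}{2} = 3 + \frac{Z}{2}$)
$\sqrt{D{\left(72 \right)} + U{\left(184,121 \right)}} = \sqrt{\left(3 + \frac{1}{2} \cdot 72\right) + 184} = \sqrt{\left(3 + 36\right) + 184} = \sqrt{39 + 184} = \sqrt{223}$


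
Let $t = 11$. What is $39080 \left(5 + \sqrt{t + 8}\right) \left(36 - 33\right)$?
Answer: $586200 + 117240 \sqrt{19} \approx 1.0972 \cdot 10^{6}$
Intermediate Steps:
$39080 \left(5 + \sqrt{t + 8}\right) \left(36 - 33\right) = 39080 \left(5 + \sqrt{11 + 8}\right) \left(36 - 33\right) = 39080 \left(5 + \sqrt{19}\right) 3 = 39080 \left(15 + 3 \sqrt{19}\right) = 586200 + 117240 \sqrt{19}$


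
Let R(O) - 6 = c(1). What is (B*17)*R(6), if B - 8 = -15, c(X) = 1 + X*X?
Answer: -952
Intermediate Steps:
c(X) = 1 + X**2
R(O) = 8 (R(O) = 6 + (1 + 1**2) = 6 + (1 + 1) = 6 + 2 = 8)
B = -7 (B = 8 - 15 = -7)
(B*17)*R(6) = -7*17*8 = -119*8 = -952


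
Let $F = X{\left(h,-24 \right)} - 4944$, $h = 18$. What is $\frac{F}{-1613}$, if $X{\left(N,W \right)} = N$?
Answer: $\frac{4926}{1613} \approx 3.0539$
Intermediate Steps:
$F = -4926$ ($F = 18 - 4944 = -4926$)
$\frac{F}{-1613} = - \frac{4926}{-1613} = \left(-4926\right) \left(- \frac{1}{1613}\right) = \frac{4926}{1613}$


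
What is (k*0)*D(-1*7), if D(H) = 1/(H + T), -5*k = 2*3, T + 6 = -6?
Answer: 0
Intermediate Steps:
T = -12 (T = -6 - 6 = -12)
k = -6/5 (k = -2*3/5 = -⅕*6 = -6/5 ≈ -1.2000)
D(H) = 1/(-12 + H) (D(H) = 1/(H - 12) = 1/(-12 + H))
(k*0)*D(-1*7) = (-6/5*0)/(-12 - 1*7) = 0/(-12 - 7) = 0/(-19) = 0*(-1/19) = 0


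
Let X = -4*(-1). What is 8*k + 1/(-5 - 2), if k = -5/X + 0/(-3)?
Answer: -71/7 ≈ -10.143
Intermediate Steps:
X = 4
k = -5/4 (k = -5/4 + 0/(-3) = -5*1/4 + 0*(-1/3) = -5/4 + 0 = -5/4 ≈ -1.2500)
8*k + 1/(-5 - 2) = 8*(-5/4) + 1/(-5 - 2) = -10 + 1/(-7) = -10 - 1/7 = -71/7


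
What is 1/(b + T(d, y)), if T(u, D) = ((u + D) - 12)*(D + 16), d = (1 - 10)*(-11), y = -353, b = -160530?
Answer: -1/70888 ≈ -1.4107e-5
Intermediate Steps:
d = 99 (d = -9*(-11) = 99)
T(u, D) = (16 + D)*(-12 + D + u) (T(u, D) = ((D + u) - 12)*(16 + D) = (-12 + D + u)*(16 + D) = (16 + D)*(-12 + D + u))
1/(b + T(d, y)) = 1/(-160530 + (-192 + (-353)**2 + 4*(-353) + 16*99 - 353*99)) = 1/(-160530 + (-192 + 124609 - 1412 + 1584 - 34947)) = 1/(-160530 + 89642) = 1/(-70888) = -1/70888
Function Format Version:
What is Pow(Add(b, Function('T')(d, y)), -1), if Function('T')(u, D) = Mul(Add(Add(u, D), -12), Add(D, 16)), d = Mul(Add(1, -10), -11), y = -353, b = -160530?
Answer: Rational(-1, 70888) ≈ -1.4107e-5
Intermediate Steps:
d = 99 (d = Mul(-9, -11) = 99)
Function('T')(u, D) = Mul(Add(16, D), Add(-12, D, u)) (Function('T')(u, D) = Mul(Add(Add(D, u), -12), Add(16, D)) = Mul(Add(-12, D, u), Add(16, D)) = Mul(Add(16, D), Add(-12, D, u)))
Pow(Add(b, Function('T')(d, y)), -1) = Pow(Add(-160530, Add(-192, Pow(-353, 2), Mul(4, -353), Mul(16, 99), Mul(-353, 99))), -1) = Pow(Add(-160530, Add(-192, 124609, -1412, 1584, -34947)), -1) = Pow(Add(-160530, 89642), -1) = Pow(-70888, -1) = Rational(-1, 70888)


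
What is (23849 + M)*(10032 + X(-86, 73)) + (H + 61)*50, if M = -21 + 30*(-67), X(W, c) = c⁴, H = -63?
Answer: 619811700214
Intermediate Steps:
M = -2031 (M = -21 - 2010 = -2031)
(23849 + M)*(10032 + X(-86, 73)) + (H + 61)*50 = (23849 - 2031)*(10032 + 73⁴) + (-63 + 61)*50 = 21818*(10032 + 28398241) - 2*50 = 21818*28408273 - 100 = 619811700314 - 100 = 619811700214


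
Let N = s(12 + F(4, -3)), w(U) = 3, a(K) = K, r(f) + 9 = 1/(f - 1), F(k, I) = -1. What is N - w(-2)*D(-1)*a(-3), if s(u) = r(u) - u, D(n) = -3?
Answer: -469/10 ≈ -46.900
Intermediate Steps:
r(f) = -9 + 1/(-1 + f) (r(f) = -9 + 1/(f - 1) = -9 + 1/(-1 + f))
s(u) = -u + (10 - 9*u)/(-1 + u) (s(u) = (10 - 9*u)/(-1 + u) - u = -u + (10 - 9*u)/(-1 + u))
N = -199/10 (N = (10 - (12 - 1)² - 8*(12 - 1))/(-1 + (12 - 1)) = (10 - 1*11² - 8*11)/(-1 + 11) = (10 - 1*121 - 88)/10 = (10 - 121 - 88)/10 = (⅒)*(-199) = -199/10 ≈ -19.900)
N - w(-2)*D(-1)*a(-3) = -199/10 - 3*(-3)*(-3) = -199/10 - (-9)*(-3) = -199/10 - 1*27 = -199/10 - 27 = -469/10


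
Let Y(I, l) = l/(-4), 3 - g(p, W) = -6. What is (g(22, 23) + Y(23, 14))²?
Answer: 121/4 ≈ 30.250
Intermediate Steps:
g(p, W) = 9 (g(p, W) = 3 - 1*(-6) = 3 + 6 = 9)
Y(I, l) = -l/4 (Y(I, l) = l*(-¼) = -l/4)
(g(22, 23) + Y(23, 14))² = (9 - ¼*14)² = (9 - 7/2)² = (11/2)² = 121/4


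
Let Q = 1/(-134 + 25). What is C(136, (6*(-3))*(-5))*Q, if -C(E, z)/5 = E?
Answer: 680/109 ≈ 6.2385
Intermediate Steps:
C(E, z) = -5*E
Q = -1/109 (Q = 1/(-109) = -1/109 ≈ -0.0091743)
C(136, (6*(-3))*(-5))*Q = -5*136*(-1/109) = -680*(-1/109) = 680/109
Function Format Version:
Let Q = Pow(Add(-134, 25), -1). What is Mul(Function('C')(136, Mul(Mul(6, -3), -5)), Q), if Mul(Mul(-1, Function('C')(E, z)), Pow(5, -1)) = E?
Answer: Rational(680, 109) ≈ 6.2385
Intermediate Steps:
Function('C')(E, z) = Mul(-5, E)
Q = Rational(-1, 109) (Q = Pow(-109, -1) = Rational(-1, 109) ≈ -0.0091743)
Mul(Function('C')(136, Mul(Mul(6, -3), -5)), Q) = Mul(Mul(-5, 136), Rational(-1, 109)) = Mul(-680, Rational(-1, 109)) = Rational(680, 109)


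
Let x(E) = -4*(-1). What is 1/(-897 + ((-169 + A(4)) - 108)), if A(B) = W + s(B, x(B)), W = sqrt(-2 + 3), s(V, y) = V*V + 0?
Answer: -1/1157 ≈ -0.00086430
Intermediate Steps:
x(E) = 4
s(V, y) = V**2 (s(V, y) = V**2 + 0 = V**2)
W = 1 (W = sqrt(1) = 1)
A(B) = 1 + B**2
1/(-897 + ((-169 + A(4)) - 108)) = 1/(-897 + ((-169 + (1 + 4**2)) - 108)) = 1/(-897 + ((-169 + (1 + 16)) - 108)) = 1/(-897 + ((-169 + 17) - 108)) = 1/(-897 + (-152 - 108)) = 1/(-897 - 260) = 1/(-1157) = -1/1157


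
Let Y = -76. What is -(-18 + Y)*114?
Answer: 10716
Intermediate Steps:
-(-18 + Y)*114 = -(-18 - 76)*114 = -(-94)*114 = -1*(-10716) = 10716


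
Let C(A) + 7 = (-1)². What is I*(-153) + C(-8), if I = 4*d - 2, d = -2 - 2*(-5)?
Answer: -4596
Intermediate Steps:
d = 8 (d = -2 + 10 = 8)
C(A) = -6 (C(A) = -7 + (-1)² = -7 + 1 = -6)
I = 30 (I = 4*8 - 2 = 32 - 2 = 30)
I*(-153) + C(-8) = 30*(-153) - 6 = -4590 - 6 = -4596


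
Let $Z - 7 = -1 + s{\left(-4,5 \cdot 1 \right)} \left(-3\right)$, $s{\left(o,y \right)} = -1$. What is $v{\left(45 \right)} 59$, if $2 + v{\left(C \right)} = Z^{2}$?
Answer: $4661$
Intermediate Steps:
$Z = 9$ ($Z = 7 - -2 = 7 + \left(-1 + 3\right) = 7 + 2 = 9$)
$v{\left(C \right)} = 79$ ($v{\left(C \right)} = -2 + 9^{2} = -2 + 81 = 79$)
$v{\left(45 \right)} 59 = 79 \cdot 59 = 4661$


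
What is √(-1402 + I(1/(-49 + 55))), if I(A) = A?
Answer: I*√50466/6 ≈ 37.441*I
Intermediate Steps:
√(-1402 + I(1/(-49 + 55))) = √(-1402 + 1/(-49 + 55)) = √(-1402 + 1/6) = √(-1402 + ⅙) = √(-8411/6) = I*√50466/6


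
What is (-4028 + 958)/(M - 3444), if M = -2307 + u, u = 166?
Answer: 614/1117 ≈ 0.54969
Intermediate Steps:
M = -2141 (M = -2307 + 166 = -2141)
(-4028 + 958)/(M - 3444) = (-4028 + 958)/(-2141 - 3444) = -3070/(-5585) = -3070*(-1/5585) = 614/1117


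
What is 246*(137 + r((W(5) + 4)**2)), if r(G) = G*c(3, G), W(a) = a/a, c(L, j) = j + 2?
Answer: 199752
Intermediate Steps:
c(L, j) = 2 + j
W(a) = 1
r(G) = G*(2 + G)
246*(137 + r((W(5) + 4)**2)) = 246*(137 + (1 + 4)**2*(2 + (1 + 4)**2)) = 246*(137 + 5**2*(2 + 5**2)) = 246*(137 + 25*(2 + 25)) = 246*(137 + 25*27) = 246*(137 + 675) = 246*812 = 199752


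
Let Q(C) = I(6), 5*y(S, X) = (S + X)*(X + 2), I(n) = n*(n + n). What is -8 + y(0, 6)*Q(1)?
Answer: 3416/5 ≈ 683.20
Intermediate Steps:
I(n) = 2*n**2 (I(n) = n*(2*n) = 2*n**2)
y(S, X) = (2 + X)*(S + X)/5 (y(S, X) = ((S + X)*(X + 2))/5 = ((S + X)*(2 + X))/5 = ((2 + X)*(S + X))/5 = (2 + X)*(S + X)/5)
Q(C) = 72 (Q(C) = 2*6**2 = 2*36 = 72)
-8 + y(0, 6)*Q(1) = -8 + ((1/5)*6**2 + (2/5)*0 + (2/5)*6 + (1/5)*0*6)*72 = -8 + ((1/5)*36 + 0 + 12/5 + 0)*72 = -8 + (36/5 + 0 + 12/5 + 0)*72 = -8 + (48/5)*72 = -8 + 3456/5 = 3416/5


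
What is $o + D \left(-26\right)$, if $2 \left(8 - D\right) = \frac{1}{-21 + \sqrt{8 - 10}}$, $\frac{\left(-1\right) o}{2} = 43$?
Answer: $- \frac{130515}{443} - \frac{13 i \sqrt{2}}{443} \approx -294.62 - 0.041501 i$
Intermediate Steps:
$o = -86$ ($o = \left(-2\right) 43 = -86$)
$D = 8 - \frac{1}{2 \left(-21 + i \sqrt{2}\right)}$ ($D = 8 - \frac{1}{2 \left(-21 + \sqrt{8 - 10}\right)} = 8 - \frac{1}{2 \left(-21 + \sqrt{-2}\right)} = 8 - \frac{1}{2 \left(-21 + i \sqrt{2}\right)} \approx 8.0237 + 0.0015962 i$)
$o + D \left(-26\right) = -86 + \left(\frac{7109}{886} + \frac{i \sqrt{2}}{886}\right) \left(-26\right) = -86 - \left(\frac{92417}{443} + \frac{13 i \sqrt{2}}{443}\right) = - \frac{130515}{443} - \frac{13 i \sqrt{2}}{443}$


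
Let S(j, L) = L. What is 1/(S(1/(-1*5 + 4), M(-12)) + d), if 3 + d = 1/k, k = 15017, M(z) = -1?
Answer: -15017/60067 ≈ -0.25000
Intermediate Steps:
d = -45050/15017 (d = -3 + 1/15017 = -45050/15017 ≈ -2.9999)
1/(S(1/(-1*5 + 4), M(-12)) + d) = 1/(-1 - 45050/15017) = 1/(-60067/15017) = -15017/60067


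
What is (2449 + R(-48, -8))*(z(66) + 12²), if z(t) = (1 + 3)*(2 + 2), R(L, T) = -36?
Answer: 386080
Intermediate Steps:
z(t) = 16 (z(t) = 4*4 = 16)
(2449 + R(-48, -8))*(z(66) + 12²) = (2449 - 36)*(16 + 12²) = 2413*(16 + 144) = 2413*160 = 386080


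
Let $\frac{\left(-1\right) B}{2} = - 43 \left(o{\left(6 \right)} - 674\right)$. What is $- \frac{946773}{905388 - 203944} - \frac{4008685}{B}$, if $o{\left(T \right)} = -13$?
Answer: $\frac{1377965399377}{20721357204} \approx 66.5$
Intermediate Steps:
$B = -59082$ ($B = - 2 \left(- 43 \left(-13 - 674\right)\right) = - 2 \left(\left(-43\right) \left(-687\right)\right) = \left(-2\right) 29541 = -59082$)
$- \frac{946773}{905388 - 203944} - \frac{4008685}{B} = - \frac{946773}{905388 - 203944} - \frac{4008685}{-59082} = - \frac{946773}{905388 - 203944} - - \frac{4008685}{59082} = - \frac{946773}{701444} + \frac{4008685}{59082} = \frac{1377965399377}{20721357204}$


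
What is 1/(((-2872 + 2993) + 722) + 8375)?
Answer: 1/9218 ≈ 0.00010848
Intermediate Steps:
1/(((-2872 + 2993) + 722) + 8375) = 1/((121 + 722) + 8375) = 1/(843 + 8375) = 1/9218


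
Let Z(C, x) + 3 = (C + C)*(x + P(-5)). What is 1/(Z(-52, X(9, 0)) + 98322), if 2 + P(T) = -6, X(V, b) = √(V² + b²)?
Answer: 1/98215 ≈ 1.0182e-5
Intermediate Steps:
P(T) = -8 (P(T) = -2 - 6 = -8)
Z(C, x) = -3 + 2*C*(-8 + x) (Z(C, x) = -3 + (C + C)*(x - 8) = -3 + (2*C)*(-8 + x) = -3 + 2*C*(-8 + x))
1/(Z(-52, X(9, 0)) + 98322) = 1/((-3 - 16*(-52) + 2*(-52)*√(9² + 0²)) + 98322) = 1/((-3 + 832 + 2*(-52)*√(81 + 0)) + 98322) = 1/((-3 + 832 + 2*(-52)*√81) + 98322) = 1/((-3 + 832 + 2*(-52)*9) + 98322) = 1/((-3 + 832 - 936) + 98322) = 1/(-107 + 98322) = 1/98215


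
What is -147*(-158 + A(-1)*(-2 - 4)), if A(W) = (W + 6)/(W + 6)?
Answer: 24108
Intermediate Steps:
A(W) = 1 (A(W) = (6 + W)/(6 + W) = 1)
-147*(-158 + A(-1)*(-2 - 4)) = -147*(-158 + 1*(-2 - 4)) = -147*(-158 + 1*(-6)) = -147*(-158 - 6) = -147*(-164) = 24108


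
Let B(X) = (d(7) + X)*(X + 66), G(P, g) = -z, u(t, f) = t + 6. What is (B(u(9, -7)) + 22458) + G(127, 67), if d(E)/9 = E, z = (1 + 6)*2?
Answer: 28762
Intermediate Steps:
z = 14 (z = 7*2 = 14)
d(E) = 9*E
u(t, f) = 6 + t
G(P, g) = -14 (G(P, g) = -1*14 = -14)
B(X) = (63 + X)*(66 + X) (B(X) = (9*7 + X)*(X + 66) = (63 + X)*(66 + X))
(B(u(9, -7)) + 22458) + G(127, 67) = ((4158 + (6 + 9)² + 129*(6 + 9)) + 22458) - 14 = ((4158 + 15² + 129*15) + 22458) - 14 = ((4158 + 225 + 1935) + 22458) - 14 = (6318 + 22458) - 14 = 28776 - 14 = 28762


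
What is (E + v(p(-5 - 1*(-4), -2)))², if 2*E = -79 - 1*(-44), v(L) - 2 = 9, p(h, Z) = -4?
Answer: 169/4 ≈ 42.250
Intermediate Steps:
v(L) = 11 (v(L) = 2 + 9 = 11)
E = -35/2 (E = (-79 - 1*(-44))/2 = (-79 + 44)/2 = (½)*(-35) = -35/2 ≈ -17.500)
(E + v(p(-5 - 1*(-4), -2)))² = (-35/2 + 11)² = (-13/2)² = 169/4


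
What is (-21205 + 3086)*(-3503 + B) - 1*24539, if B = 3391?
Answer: 2004789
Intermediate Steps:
(-21205 + 3086)*(-3503 + B) - 1*24539 = (-21205 + 3086)*(-3503 + 3391) - 1*24539 = -18119*(-112) - 24539 = 2029328 - 24539 = 2004789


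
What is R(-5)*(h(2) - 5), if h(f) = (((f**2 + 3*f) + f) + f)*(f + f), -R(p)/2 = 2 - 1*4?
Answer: 204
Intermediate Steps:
R(p) = 4 (R(p) = -2*(2 - 1*4) = -2*(2 - 4) = -2*(-2) = 4)
h(f) = 2*f*(f**2 + 5*f) (h(f) = ((f**2 + 4*f) + f)*(2*f) = (f**2 + 5*f)*(2*f) = 2*f*(f**2 + 5*f))
R(-5)*(h(2) - 5) = 4*(2*2**2*(5 + 2) - 5) = 4*(2*4*7 - 5) = 4*(56 - 5) = 4*51 = 204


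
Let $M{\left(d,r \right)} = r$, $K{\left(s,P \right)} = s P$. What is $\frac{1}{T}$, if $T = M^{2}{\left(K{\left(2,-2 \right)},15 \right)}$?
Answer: $\frac{1}{225} \approx 0.0044444$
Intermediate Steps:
$K{\left(s,P \right)} = P s$
$T = 225$ ($T = 15^{2} = 225$)
$\frac{1}{T} = \frac{1}{225}$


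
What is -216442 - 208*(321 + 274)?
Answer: -340202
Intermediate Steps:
-216442 - 208*(321 + 274) = -216442 - 208*595 = -216442 - 123760 = -340202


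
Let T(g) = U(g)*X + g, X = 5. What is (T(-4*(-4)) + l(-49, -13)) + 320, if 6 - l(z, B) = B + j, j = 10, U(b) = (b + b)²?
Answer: 5465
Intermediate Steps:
U(b) = 4*b² (U(b) = (2*b)² = 4*b²)
l(z, B) = -4 - B (l(z, B) = 6 - (B + 10) = 6 - (10 + B) = 6 + (-10 - B) = -4 - B)
T(g) = g + 20*g² (T(g) = (4*g²)*5 + g = 20*g² + g = g + 20*g²)
(T(-4*(-4)) + l(-49, -13)) + 320 = ((-4*(-4))*(1 + 20*(-4*(-4))) + (-4 - 1*(-13))) + 320 = (16*(1 + 20*16) + (-4 + 13)) + 320 = (16*(1 + 320) + 9) + 320 = (16*321 + 9) + 320 = (5136 + 9) + 320 = 5145 + 320 = 5465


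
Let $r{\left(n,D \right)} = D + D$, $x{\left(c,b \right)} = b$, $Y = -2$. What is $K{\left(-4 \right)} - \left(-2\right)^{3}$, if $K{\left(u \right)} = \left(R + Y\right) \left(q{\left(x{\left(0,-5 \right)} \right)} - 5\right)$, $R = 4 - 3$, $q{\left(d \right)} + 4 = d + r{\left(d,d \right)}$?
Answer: $32$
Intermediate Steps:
$r{\left(n,D \right)} = 2 D$
$q{\left(d \right)} = -4 + 3 d$ ($q{\left(d \right)} = -4 + \left(d + 2 d\right) = -4 + 3 d$)
$R = 1$ ($R = 4 - 3 = 1$)
$K{\left(u \right)} = 24$ ($K{\left(u \right)} = \left(1 - 2\right) \left(\left(-4 + 3 \left(-5\right)\right) - 5\right) = - (\left(-4 - 15\right) - 5) = - (-19 - 5) = \left(-1\right) \left(-24\right) = 24$)
$K{\left(-4 \right)} - \left(-2\right)^{3} = 24 - \left(-2\right)^{3} = 24 - -8 = 24 + 8 = 32$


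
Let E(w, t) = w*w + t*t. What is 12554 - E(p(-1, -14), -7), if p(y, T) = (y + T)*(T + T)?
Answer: -163895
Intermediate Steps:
p(y, T) = 2*T*(T + y) (p(y, T) = (T + y)*(2*T) = 2*T*(T + y))
E(w, t) = t² + w² (E(w, t) = w² + t² = t² + w²)
12554 - E(p(-1, -14), -7) = 12554 - ((-7)² + (2*(-14)*(-14 - 1))²) = 12554 - (49 + (2*(-14)*(-15))²) = 12554 - (49 + 420²) = 12554 - (49 + 176400) = 12554 - 1*176449 = 12554 - 176449 = -163895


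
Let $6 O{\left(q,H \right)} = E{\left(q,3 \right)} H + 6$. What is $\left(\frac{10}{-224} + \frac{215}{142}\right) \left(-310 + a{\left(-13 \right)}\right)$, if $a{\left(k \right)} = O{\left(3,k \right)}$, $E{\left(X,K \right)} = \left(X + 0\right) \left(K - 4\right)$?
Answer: $- \frac{7069425}{15904} \approx -444.51$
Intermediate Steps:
$E{\left(X,K \right)} = X \left(-4 + K\right)$
$O{\left(q,H \right)} = 1 - \frac{H q}{6}$ ($O{\left(q,H \right)} = \frac{q \left(-4 + 3\right) H + 6}{6} = \frac{q \left(-1\right) H + 6}{6} = \frac{- q H + 6}{6} = \frac{- H q + 6}{6} = \frac{6 - H q}{6} = 1 - \frac{H q}{6}$)
$a{\left(k \right)} = 1 - \frac{k}{2}$ ($a{\left(k \right)} = 1 - \frac{1}{6} k 3 = 1 - \frac{k}{2}$)
$\left(\frac{10}{-224} + \frac{215}{142}\right) \left(-310 + a{\left(-13 \right)}\right) = \left(\frac{10}{-224} + \frac{215}{142}\right) \left(-310 + \left(1 - - \frac{13}{2}\right)\right) = \left(10 \left(- \frac{1}{224}\right) + 215 \cdot \frac{1}{142}\right) \left(-310 + \left(1 + \frac{13}{2}\right)\right) = \left(- \frac{5}{112} + \frac{215}{142}\right) \left(-310 + \frac{15}{2}\right) = \frac{11685}{7952} \left(- \frac{605}{2}\right) = - \frac{7069425}{15904}$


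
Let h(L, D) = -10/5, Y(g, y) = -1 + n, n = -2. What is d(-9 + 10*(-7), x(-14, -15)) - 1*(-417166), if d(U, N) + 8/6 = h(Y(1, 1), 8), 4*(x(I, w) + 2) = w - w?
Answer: 1251488/3 ≈ 4.1716e+5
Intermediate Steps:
Y(g, y) = -3 (Y(g, y) = -1 - 2 = -3)
h(L, D) = -2 (h(L, D) = -10*⅕ = -2)
x(I, w) = -2 (x(I, w) = -2 + (w - w)/4 = -2 + (¼)*0 = -2 + 0 = -2)
d(U, N) = -10/3 (d(U, N) = -4/3 - 2 = -10/3)
d(-9 + 10*(-7), x(-14, -15)) - 1*(-417166) = -10/3 - 1*(-417166) = -10/3 + 417166 = 1251488/3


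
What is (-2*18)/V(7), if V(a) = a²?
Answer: -36/49 ≈ -0.73469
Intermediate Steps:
(-2*18)/V(7) = (-2*18)/(7²) = -36/49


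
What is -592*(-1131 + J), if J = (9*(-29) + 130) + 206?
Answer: 625152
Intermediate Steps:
J = 75 (J = (-261 + 130) + 206 = -131 + 206 = 75)
-592*(-1131 + J) = -592*(-1131 + 75) = -592*(-1056) = 625152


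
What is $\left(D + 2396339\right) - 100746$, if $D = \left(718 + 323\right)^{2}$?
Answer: $3379274$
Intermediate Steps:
$D = 1083681$ ($D = 1041^{2} = 1083681$)
$\left(D + 2396339\right) - 100746 = \left(1083681 + 2396339\right) - 100746 = 3480020 - 100746 = 3379274$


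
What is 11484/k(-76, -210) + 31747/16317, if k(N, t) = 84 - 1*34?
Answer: 94485889/407925 ≈ 231.63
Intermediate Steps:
k(N, t) = 50 (k(N, t) = 84 - 34 = 50)
11484/k(-76, -210) + 31747/16317 = 11484/50 + 31747/16317 = 11484*(1/50) + 31747*(1/16317) = 5742/25 + 31747/16317 = 94485889/407925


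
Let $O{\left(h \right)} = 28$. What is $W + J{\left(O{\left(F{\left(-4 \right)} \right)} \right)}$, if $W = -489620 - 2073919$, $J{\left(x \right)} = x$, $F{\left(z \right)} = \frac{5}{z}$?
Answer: $-2563511$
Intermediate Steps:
$W = -2563539$
$W + J{\left(O{\left(F{\left(-4 \right)} \right)} \right)} = -2563539 + 28 = -2563511$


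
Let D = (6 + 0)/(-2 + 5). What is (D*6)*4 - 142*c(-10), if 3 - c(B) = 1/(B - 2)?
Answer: -2339/6 ≈ -389.83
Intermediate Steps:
c(B) = 3 - 1/(-2 + B) (c(B) = 3 - 1/(B - 2) = 3 - 1/(-2 + B))
D = 2 (D = 6/3 = 6*(1/3) = 2)
(D*6)*4 - 142*c(-10) = (2*6)*4 - 142*(-7 + 3*(-10))/(-2 - 10) = 12*4 - 142*(-7 - 30)/(-12) = 48 - (-71)*(-37)/6 = 48 - 142*37/12 = 48 - 2627/6 = -2339/6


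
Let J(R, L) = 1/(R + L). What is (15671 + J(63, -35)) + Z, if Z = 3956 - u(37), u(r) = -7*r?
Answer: 556809/28 ≈ 19886.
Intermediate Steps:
J(R, L) = 1/(L + R)
Z = 4215 (Z = 3956 - (-7)*37 = 3956 - 1*(-259) = 3956 + 259 = 4215)
(15671 + J(63, -35)) + Z = (15671 + 1/(-35 + 63)) + 4215 = (15671 + 1/28) + 4215 = 438789/28 + 4215 = 556809/28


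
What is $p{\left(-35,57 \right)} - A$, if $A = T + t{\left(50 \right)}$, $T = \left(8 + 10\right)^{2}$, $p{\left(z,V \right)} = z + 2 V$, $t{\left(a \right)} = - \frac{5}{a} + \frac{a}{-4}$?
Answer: $- \frac{1162}{5} \approx -232.4$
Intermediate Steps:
$t{\left(a \right)} = - \frac{5}{a} - \frac{a}{4}$ ($t{\left(a \right)} = - \frac{5}{a} + a \left(- \frac{1}{4}\right) = - \frac{5}{a} - \frac{a}{4}$)
$T = 324$ ($T = 18^{2} = 324$)
$A = \frac{1557}{5}$ ($A = 324 - \left(\frac{25}{2} + \frac{5}{50}\right) = 324 - \frac{63}{5} = \frac{1557}{5} \approx 311.4$)
$p{\left(-35,57 \right)} - A = \left(-35 + 2 \cdot 57\right) - \frac{1557}{5} = \left(-35 + 114\right) - \frac{1557}{5} = 79 - \frac{1557}{5} = - \frac{1162}{5}$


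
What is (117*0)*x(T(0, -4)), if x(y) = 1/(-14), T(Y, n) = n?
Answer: 0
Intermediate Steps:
x(y) = -1/14 (x(y) = 1*(-1/14) = -1/14)
(117*0)*x(T(0, -4)) = (117*0)*(-1/14) = 0*(-1/14) = 0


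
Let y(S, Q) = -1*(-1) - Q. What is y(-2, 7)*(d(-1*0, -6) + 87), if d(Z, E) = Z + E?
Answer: -486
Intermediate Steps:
y(S, Q) = 1 - Q
d(Z, E) = E + Z
y(-2, 7)*(d(-1*0, -6) + 87) = (1 - 1*7)*((-6 - 1*0) + 87) = (1 - 7)*((-6 + 0) + 87) = -6*(-6 + 87) = -6*81 = -486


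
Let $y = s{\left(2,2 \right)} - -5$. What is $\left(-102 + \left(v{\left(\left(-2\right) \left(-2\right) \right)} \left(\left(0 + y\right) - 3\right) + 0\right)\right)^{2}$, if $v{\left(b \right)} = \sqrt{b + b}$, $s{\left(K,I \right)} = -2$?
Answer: $10404$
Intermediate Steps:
$y = 3$ ($y = -2 - -5 = -2 + 5 = 3$)
$v{\left(b \right)} = \sqrt{2} \sqrt{b}$ ($v{\left(b \right)} = \sqrt{2 b} = \sqrt{2} \sqrt{b}$)
$\left(-102 + \left(v{\left(\left(-2\right) \left(-2\right) \right)} \left(\left(0 + y\right) - 3\right) + 0\right)\right)^{2} = \left(-102 + \left(\sqrt{2} \sqrt{\left(-2\right) \left(-2\right)} \left(\left(0 + 3\right) - 3\right) + 0\right)\right)^{2} = \left(-102 + \left(\sqrt{2} \sqrt{4} \left(3 - 3\right) + 0\right)\right)^{2} = \left(-102 + \left(\sqrt{2} \cdot 2 \cdot 0 + 0\right)\right)^{2} = \left(-102 + \left(2 \sqrt{2} \cdot 0 + 0\right)\right)^{2} = \left(-102 + \left(0 + 0\right)\right)^{2} = \left(-102 + 0\right)^{2} = \left(-102\right)^{2} = 10404$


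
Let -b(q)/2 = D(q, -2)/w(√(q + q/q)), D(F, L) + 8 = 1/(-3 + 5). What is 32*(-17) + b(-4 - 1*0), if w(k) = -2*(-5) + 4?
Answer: -7601/14 ≈ -542.93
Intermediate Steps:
D(F, L) = -15/2 (D(F, L) = -8 + 1/(-3 + 5) = -8 + 1/2 = -8 + ½ = -15/2)
w(k) = 14 (w(k) = 10 + 4 = 14)
b(q) = 15/14 (b(q) = -(-15)/14 = -2*(-15/28) = 15/14)
32*(-17) + b(-4 - 1*0) = 32*(-17) + 15/14 = -544 + 15/14 = -7601/14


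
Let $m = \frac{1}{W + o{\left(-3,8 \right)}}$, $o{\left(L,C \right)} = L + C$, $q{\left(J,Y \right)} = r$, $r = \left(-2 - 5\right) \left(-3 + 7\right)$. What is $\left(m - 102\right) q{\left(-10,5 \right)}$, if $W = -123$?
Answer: $\frac{168518}{59} \approx 2856.2$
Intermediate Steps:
$r = -28$ ($r = \left(-7\right) 4 = -28$)
$q{\left(J,Y \right)} = -28$
$o{\left(L,C \right)} = C + L$
$m = - \frac{1}{118}$ ($m = \frac{1}{-123 + \left(8 - 3\right)} = \frac{1}{-123 + 5} = \frac{1}{-118} = - \frac{1}{118} \approx -0.0084746$)
$\left(m - 102\right) q{\left(-10,5 \right)} = \left(- \frac{1}{118} - 102\right) \left(-28\right) = \left(- \frac{12037}{118}\right) \left(-28\right) = \frac{168518}{59}$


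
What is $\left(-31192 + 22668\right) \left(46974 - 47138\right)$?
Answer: $1397936$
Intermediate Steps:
$\left(-31192 + 22668\right) \left(46974 - 47138\right) = \left(-8524\right) \left(-164\right) = 1397936$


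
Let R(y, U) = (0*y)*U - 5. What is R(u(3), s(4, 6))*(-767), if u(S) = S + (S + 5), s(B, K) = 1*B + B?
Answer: 3835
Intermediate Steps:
s(B, K) = 2*B (s(B, K) = B + B = 2*B)
u(S) = 5 + 2*S (u(S) = S + (5 + S) = 5 + 2*S)
R(y, U) = -5 (R(y, U) = 0*U - 5 = 0 - 5 = -5)
R(u(3), s(4, 6))*(-767) = -5*(-767) = 3835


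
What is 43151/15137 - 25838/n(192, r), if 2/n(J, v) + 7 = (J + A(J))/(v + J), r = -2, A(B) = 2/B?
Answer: 21364573562281/276098880 ≈ 77380.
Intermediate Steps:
n(J, v) = 2/(-7 + (J + 2/J)/(J + v)) (n(J, v) = 2/(-7 + (J + 2/J)/(v + J)) = 2/(-7 + (J + 2/J)/(J + v)))
43151/15137 - 25838/n(192, r) = 43151/15137 - 25838*(-(-2 + 192*(6*192 + 7*(-2)))/(384*(192 - 2))) = 43151*(1/15137) - (12919/18240 - 12919*(1152 - 14)/190) = 43151/15137 - 25838/((-2*192*190/(-2 + 192*1138))) = 43151/15137 - 25838/((-2*192*190/(-2 + 218496))) = 43151/15137 - 25838/((-2*192*190/218494)) = 43151/15137 - 25838/((-2*192*1/218494*190)) = 43151/15137 - 25838/(-36480/109247) = 43151/15137 - 25838*(-109247/36480) = 43151/15137 + 1411361993/18240 = 21364573562281/276098880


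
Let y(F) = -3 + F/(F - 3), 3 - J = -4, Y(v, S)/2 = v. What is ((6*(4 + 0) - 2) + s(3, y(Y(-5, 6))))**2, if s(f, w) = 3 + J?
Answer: 1024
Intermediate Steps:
Y(v, S) = 2*v
J = 7 (J = 3 - 1*(-4) = 3 + 4 = 7)
y(F) = -3 + F/(-3 + F)
s(f, w) = 10 (s(f, w) = 3 + 7 = 10)
((6*(4 + 0) - 2) + s(3, y(Y(-5, 6))))**2 = ((6*(4 + 0) - 2) + 10)**2 = ((6*4 - 2) + 10)**2 = ((24 - 2) + 10)**2 = (22 + 10)**2 = 32**2 = 1024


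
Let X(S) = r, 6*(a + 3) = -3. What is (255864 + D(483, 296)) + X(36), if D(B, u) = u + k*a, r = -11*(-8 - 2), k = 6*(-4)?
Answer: 256354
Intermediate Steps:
k = -24
a = -7/2 (a = -3 + (⅙)*(-3) = -3 - ½ = -7/2 ≈ -3.5000)
r = 110 (r = -11*(-10) = 110)
D(B, u) = 84 + u (D(B, u) = u - 24*(-7/2) = u + 84 = 84 + u)
X(S) = 110
(255864 + D(483, 296)) + X(36) = (255864 + (84 + 296)) + 110 = (255864 + 380) + 110 = 256244 + 110 = 256354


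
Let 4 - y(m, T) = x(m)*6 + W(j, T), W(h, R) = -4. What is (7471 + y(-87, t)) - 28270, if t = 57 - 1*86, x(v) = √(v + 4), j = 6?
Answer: -20791 - 6*I*√83 ≈ -20791.0 - 54.663*I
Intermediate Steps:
x(v) = √(4 + v)
t = -29 (t = 57 - 86 = -29)
y(m, T) = 8 - 6*√(4 + m) (y(m, T) = 4 - (√(4 + m)*6 - 4) = 4 - (6*√(4 + m) - 4) = 4 - (-4 + 6*√(4 + m)) = 4 + (4 - 6*√(4 + m)) = 8 - 6*√(4 + m))
(7471 + y(-87, t)) - 28270 = (7471 + (8 - 6*√(4 - 87))) - 28270 = (7471 + (8 - 6*I*√83)) - 28270 = (7479 - 6*I*√83) - 28270 = -20791 - 6*I*√83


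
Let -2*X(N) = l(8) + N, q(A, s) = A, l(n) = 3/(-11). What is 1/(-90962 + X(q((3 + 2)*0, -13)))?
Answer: -22/2001161 ≈ -1.0994e-5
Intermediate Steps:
l(n) = -3/11 (l(n) = 3*(-1/11) = -3/11)
X(N) = 3/22 - N/2 (X(N) = -(-3/11 + N)/2 = 3/22 - N/2)
1/(-90962 + X(q((3 + 2)*0, -13))) = 1/(-90962 + (3/22 - (3 + 2)*0/2)) = 1/(-90962 + (3/22 - 5*0/2)) = 1/(-90962 + (3/22 - 1/2*0)) = 1/(-90962 + (3/22 + 0)) = 1/(-90962 + 3/22) = 1/(-2001161/22) = -22/2001161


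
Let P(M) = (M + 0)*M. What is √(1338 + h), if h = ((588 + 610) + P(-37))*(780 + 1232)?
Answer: √5166142 ≈ 2272.9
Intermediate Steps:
P(M) = M² (P(M) = M*M = M²)
h = 5164804 (h = ((588 + 610) + (-37)²)*(780 + 1232) = (1198 + 1369)*2012 = 2567*2012 = 5164804)
√(1338 + h) = √(1338 + 5164804) = √5166142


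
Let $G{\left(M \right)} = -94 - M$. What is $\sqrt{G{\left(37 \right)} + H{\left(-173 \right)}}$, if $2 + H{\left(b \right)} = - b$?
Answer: $2 \sqrt{10} \approx 6.3246$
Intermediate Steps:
$H{\left(b \right)} = -2 - b$
$\sqrt{G{\left(37 \right)} + H{\left(-173 \right)}} = \sqrt{\left(-94 - 37\right) - -171} = \sqrt{\left(-94 - 37\right) + \left(-2 + 173\right)} = \sqrt{-131 + 171} = \sqrt{40} = 2 \sqrt{10}$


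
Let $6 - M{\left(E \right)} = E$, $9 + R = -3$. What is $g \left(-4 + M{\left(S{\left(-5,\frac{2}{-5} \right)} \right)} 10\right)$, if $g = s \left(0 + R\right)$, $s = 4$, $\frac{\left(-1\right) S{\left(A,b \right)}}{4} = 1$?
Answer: $-4608$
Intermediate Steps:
$R = -12$ ($R = -9 - 3 = -12$)
$S{\left(A,b \right)} = -4$ ($S{\left(A,b \right)} = \left(-4\right) 1 = -4$)
$M{\left(E \right)} = 6 - E$
$g = -48$ ($g = 4 \left(0 - 12\right) = 4 \left(-12\right) = -48$)
$g \left(-4 + M{\left(S{\left(-5,\frac{2}{-5} \right)} \right)} 10\right) = - 48 \left(-4 + \left(6 - -4\right) 10\right) = - 48 \left(-4 + \left(6 + 4\right) 10\right) = - 48 \left(-4 + 10 \cdot 10\right) = - 48 \left(-4 + 100\right) = \left(-48\right) 96 = -4608$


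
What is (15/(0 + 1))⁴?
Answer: 50625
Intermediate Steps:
(15/(0 + 1))⁴ = (15/1)⁴ = (15*1)⁴ = 15⁴ = 50625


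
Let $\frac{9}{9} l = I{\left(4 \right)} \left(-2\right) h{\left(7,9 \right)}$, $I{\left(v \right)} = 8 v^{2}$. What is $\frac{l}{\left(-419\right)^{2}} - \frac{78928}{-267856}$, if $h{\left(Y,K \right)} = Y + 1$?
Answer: $\frac{831756845}{2939066701} \approx 0.283$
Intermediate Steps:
$h{\left(Y,K \right)} = 1 + Y$
$l = -2048$ ($l = 8 \cdot 4^{2} \left(-2\right) \left(1 + 7\right) = 8 \cdot 16 \left(-2\right) 8 = 128 \left(-2\right) 8 = \left(-256\right) 8 = -2048$)
$\frac{l}{\left(-419\right)^{2}} - \frac{78928}{-267856} = - \frac{2048}{\left(-419\right)^{2}} - \frac{78928}{-267856} = - \frac{2048}{175561} - - \frac{4933}{16741} = \left(-2048\right) \frac{1}{175561} + \frac{4933}{16741} = - \frac{2048}{175561} + \frac{4933}{16741} = \frac{831756845}{2939066701}$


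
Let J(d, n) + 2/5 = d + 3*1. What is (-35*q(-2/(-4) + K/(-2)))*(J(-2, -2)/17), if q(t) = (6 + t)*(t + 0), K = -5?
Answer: -567/17 ≈ -33.353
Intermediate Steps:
q(t) = t*(6 + t) (q(t) = (6 + t)*t = t*(6 + t))
J(d, n) = 13/5 + d (J(d, n) = -⅖ + (d + 3*1) = -⅖ + (d + 3) = -⅖ + (3 + d) = 13/5 + d)
(-35*q(-2/(-4) + K/(-2)))*(J(-2, -2)/17) = (-35*(-2/(-4) - 5/(-2))*(6 + (-2/(-4) - 5/(-2))))*((13/5 - 2)/17) = (-35*(-2*(-¼) - 5*(-½))*(6 + (-2*(-¼) - 5*(-½))))*((⅗)*(1/17)) = -35*(½ + 5/2)*(6 + (½ + 5/2))*(3/85) = -105*(6 + 3)*(3/85) = -105*9*(3/85) = -35*27*(3/85) = -945*3/85 = -567/17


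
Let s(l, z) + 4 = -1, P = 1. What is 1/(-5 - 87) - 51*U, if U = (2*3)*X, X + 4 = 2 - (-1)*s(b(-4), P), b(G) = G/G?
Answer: 197063/92 ≈ 2142.0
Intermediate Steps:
b(G) = 1
s(l, z) = -5 (s(l, z) = -4 - 1 = -5)
X = -7 (X = -4 + (2 - (-1)*(-5)) = -4 + (2 - 1*5) = -4 + (2 - 5) = -4 - 3 = -7)
U = -42 (U = (2*3)*(-7) = 6*(-7) = -42)
1/(-5 - 87) - 51*U = 1/(-5 - 87) - 51*(-42) = 1/(-92) + 2142 = -1/92 + 2142 = 197063/92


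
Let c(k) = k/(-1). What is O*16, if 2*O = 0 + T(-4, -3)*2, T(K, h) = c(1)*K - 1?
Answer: 48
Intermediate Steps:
c(k) = -k (c(k) = k*(-1) = -k)
T(K, h) = -1 - K (T(K, h) = (-1*1)*K - 1 = -K - 1 = -1 - K)
O = 3 (O = (0 + (-1 - 1*(-4))*2)/2 = (0 + (-1 + 4)*2)/2 = (0 + 3*2)/2 = (0 + 6)/2 = (½)*6 = 3)
O*16 = 3*16 = 48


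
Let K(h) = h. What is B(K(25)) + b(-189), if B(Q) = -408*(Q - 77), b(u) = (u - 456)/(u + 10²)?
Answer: 1888869/89 ≈ 21223.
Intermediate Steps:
b(u) = (-456 + u)/(100 + u) (b(u) = (-456 + u)/(u + 100) = (-456 + u)/(100 + u))
B(Q) = 31416 - 408*Q (B(Q) = -408*(-77 + Q) = 31416 - 408*Q)
B(K(25)) + b(-189) = (31416 - 408*25) + (-456 - 189)/(100 - 189) = (31416 - 10200) - 645/(-89) = 21216 - 1/89*(-645) = 21216 + 645/89 = 1888869/89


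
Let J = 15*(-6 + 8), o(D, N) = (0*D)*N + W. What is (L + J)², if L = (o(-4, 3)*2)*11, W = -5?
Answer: 6400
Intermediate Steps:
o(D, N) = -5 (o(D, N) = (0*D)*N - 5 = 0*N - 5 = 0 - 5 = -5)
J = 30 (J = 15*2 = 30)
L = -110 (L = -5*2*11 = -10*11 = -110)
(L + J)² = (-110 + 30)² = (-80)² = 6400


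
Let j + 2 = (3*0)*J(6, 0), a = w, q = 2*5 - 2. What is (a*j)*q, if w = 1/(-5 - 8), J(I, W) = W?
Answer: 16/13 ≈ 1.2308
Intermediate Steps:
q = 8 (q = 10 - 2 = 8)
w = -1/13 (w = 1/(-13) = -1/13 ≈ -0.076923)
a = -1/13 ≈ -0.076923
j = -2 (j = -2 + (3*0)*0 = -2 + 0*0 = -2 + 0 = -2)
(a*j)*q = -1/13*(-2)*8 = (2/13)*8 = 16/13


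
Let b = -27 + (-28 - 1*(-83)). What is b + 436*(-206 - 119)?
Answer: -141672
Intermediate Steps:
b = 28 (b = -27 + (-28 + 83) = -27 + 55 = 28)
b + 436*(-206 - 119) = 28 + 436*(-206 - 119) = 28 + 436*(-325) = 28 - 141700 = -141672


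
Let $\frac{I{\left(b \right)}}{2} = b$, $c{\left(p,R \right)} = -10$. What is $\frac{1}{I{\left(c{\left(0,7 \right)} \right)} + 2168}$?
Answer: $\frac{1}{2148} \approx 0.00046555$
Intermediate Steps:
$I{\left(b \right)} = 2 b$
$\frac{1}{I{\left(c{\left(0,7 \right)} \right)} + 2168} = \frac{1}{2 \left(-10\right) + 2168} = \frac{1}{-20 + 2168} = \frac{1}{2148}$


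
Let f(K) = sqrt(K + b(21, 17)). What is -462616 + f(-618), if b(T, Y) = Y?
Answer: -462616 + I*sqrt(601) ≈ -4.6262e+5 + 24.515*I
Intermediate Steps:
f(K) = sqrt(17 + K) (f(K) = sqrt(K + 17) = sqrt(17 + K))
-462616 + f(-618) = -462616 + sqrt(17 - 618) = -462616 + sqrt(-601) = -462616 + I*sqrt(601)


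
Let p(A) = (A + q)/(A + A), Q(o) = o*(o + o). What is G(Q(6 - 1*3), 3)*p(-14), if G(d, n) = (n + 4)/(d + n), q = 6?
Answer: 2/21 ≈ 0.095238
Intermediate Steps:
Q(o) = 2*o² (Q(o) = o*(2*o) = 2*o²)
p(A) = (6 + A)/(2*A) (p(A) = (A + 6)/(A + A) = (6 + A)/((2*A)) = (6 + A)*(1/(2*A)) = (6 + A)/(2*A))
G(d, n) = (4 + n)/(d + n)
G(Q(6 - 1*3), 3)*p(-14) = ((4 + 3)/(2*(6 - 1*3)² + 3))*((½)*(6 - 14)/(-14)) = (7/(2*(6 - 3)² + 3))*((½)*(-1/14)*(-8)) = (7/(2*3² + 3))*(2/7) = (7/(2*9 + 3))*(2/7) = (7/(18 + 3))*(2/7) = (7/21)*(2/7) = ((1/21)*7)*(2/7) = (⅓)*(2/7) = 2/21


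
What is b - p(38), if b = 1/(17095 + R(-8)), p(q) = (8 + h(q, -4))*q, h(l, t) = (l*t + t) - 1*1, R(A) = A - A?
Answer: 96791891/17095 ≈ 5662.0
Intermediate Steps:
R(A) = 0
h(l, t) = -1 + t + l*t (h(l, t) = (t + l*t) - 1 = -1 + t + l*t)
p(q) = q*(3 - 4*q) (p(q) = (8 + (-1 - 4 + q*(-4)))*q = (8 + (-1 - 4 - 4*q))*q = (8 + (-5 - 4*q))*q = (3 - 4*q)*q = q*(3 - 4*q))
b = 1/17095 (b = 1/(17095 + 0) = 1/17095 ≈ 5.8497e-5)
b - p(38) = 1/17095 - 38*(3 - 4*38) = 1/17095 - 38*(3 - 152) = 1/17095 - 38*(-149) = 1/17095 - 1*(-5662) = 1/17095 + 5662 = 96791891/17095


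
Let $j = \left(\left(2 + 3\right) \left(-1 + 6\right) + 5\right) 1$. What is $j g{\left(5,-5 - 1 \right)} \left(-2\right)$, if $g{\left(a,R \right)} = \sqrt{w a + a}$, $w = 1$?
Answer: $- 60 \sqrt{10} \approx -189.74$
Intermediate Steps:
$j = 30$ ($j = \left(5 \cdot 5 + 5\right) 1 = \left(25 + 5\right) 1 = 30 \cdot 1 = 30$)
$g{\left(a,R \right)} = \sqrt{2} \sqrt{a}$ ($g{\left(a,R \right)} = \sqrt{1 a + a} = \sqrt{a + a} = \sqrt{2 a} = \sqrt{2} \sqrt{a}$)
$j g{\left(5,-5 - 1 \right)} \left(-2\right) = 30 \sqrt{2} \sqrt{5} \left(-2\right) = 30 \sqrt{10} \left(-2\right) = - 60 \sqrt{10}$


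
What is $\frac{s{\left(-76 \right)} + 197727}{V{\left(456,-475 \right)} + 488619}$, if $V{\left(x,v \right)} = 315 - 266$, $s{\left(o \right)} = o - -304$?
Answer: $\frac{197955}{488668} \approx 0.40509$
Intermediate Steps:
$s{\left(o \right)} = 304 + o$ ($s{\left(o \right)} = o + 304 = 304 + o$)
$V{\left(x,v \right)} = 49$
$\frac{s{\left(-76 \right)} + 197727}{V{\left(456,-475 \right)} + 488619} = \frac{\left(304 - 76\right) + 197727}{49 + 488619} = \frac{228 + 197727}{488668} = 197955 \cdot \frac{1}{488668} = \frac{197955}{488668}$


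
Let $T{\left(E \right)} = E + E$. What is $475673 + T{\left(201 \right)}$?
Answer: $476075$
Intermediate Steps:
$T{\left(E \right)} = 2 E$
$475673 + T{\left(201 \right)} = 475673 + 2 \cdot 201 = 475673 + 402 = 476075$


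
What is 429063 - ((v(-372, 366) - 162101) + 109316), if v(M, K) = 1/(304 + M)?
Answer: 32765665/68 ≈ 4.8185e+5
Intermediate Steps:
429063 - ((v(-372, 366) - 162101) + 109316) = 429063 - ((1/(304 - 372) - 162101) + 109316) = 429063 - ((1/(-68) - 162101) + 109316) = 429063 - ((-1/68 - 162101) + 109316) = 429063 - (-11022869/68 + 109316) = 429063 - 1*(-3589381/68) = 429063 + 3589381/68 = 32765665/68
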